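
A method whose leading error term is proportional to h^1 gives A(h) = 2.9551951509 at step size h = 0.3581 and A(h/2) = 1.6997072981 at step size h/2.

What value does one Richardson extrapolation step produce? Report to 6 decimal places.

0.444219

With r = 1 the leading error scales as h^1, so the weight is 2^1 = 2.
2*1.6997072981 = 3.3994145962; subtract 2.9551951509 → 0.4442194453
0.4442194453 ÷ 1 = 0.4442194453
Shift from A(h/2): −1.2554878528.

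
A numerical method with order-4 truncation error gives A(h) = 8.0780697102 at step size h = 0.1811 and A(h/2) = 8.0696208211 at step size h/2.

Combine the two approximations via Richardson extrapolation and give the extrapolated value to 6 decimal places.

8.069058

Error is O(h^4); halving h shrinks it by 2^4 = 16.
Numerator 16×A(h/2) − A(h) = 16×8.0696208211 − 8.0780697102 = 121.0358634274
Divide by 2^4 − 1 = 15.
(16×8.0696208211 − 8.0780697102)/(16 − 1) = 8.0690575618
Shift from A(h/2): −0.0005632593.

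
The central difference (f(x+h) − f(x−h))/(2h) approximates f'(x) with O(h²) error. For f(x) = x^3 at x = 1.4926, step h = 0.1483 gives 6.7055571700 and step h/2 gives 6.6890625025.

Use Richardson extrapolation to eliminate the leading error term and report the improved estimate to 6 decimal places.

6.683564

Order 2 gives 2^r = 4 and 2^r − 1 = 3.
4*6.6890625025 = 26.7562500100; subtract 6.7055571700 → 20.0506928400
Denominator 4 − 1 = 3.
(4*6.6890625025 − 6.7055571700)/(4 − 1) = 6.6835642800
Shift from A(h/2): −0.0054982225.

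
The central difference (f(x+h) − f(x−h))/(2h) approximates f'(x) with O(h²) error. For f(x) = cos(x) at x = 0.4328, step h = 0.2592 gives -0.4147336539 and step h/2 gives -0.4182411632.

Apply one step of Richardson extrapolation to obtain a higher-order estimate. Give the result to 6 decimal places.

r = 2, so 2^r = 4.
Difference of the inputs: -0.4182411632 − (-0.4147336539) = -0.0035075093
Correction (A(h/2) − A(h))/(4 − 1) = (-0.0035075093)/3 = -0.0011691698
R = -0.4182411632 − 0.0011691698 = -0.4194103330

-0.419410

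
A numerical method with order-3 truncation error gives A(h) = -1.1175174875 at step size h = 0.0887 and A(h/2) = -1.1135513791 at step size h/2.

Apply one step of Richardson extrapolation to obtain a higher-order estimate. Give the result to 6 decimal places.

-1.112985

r = 3: numerator weight 8, denominator 7.
2^3*A(h/2) = -8.9084110328; minus A(h) gives -7.7908935453.
Denominator 8 − 1 = 7.
Result: -1.1129847922
Shift from A(h/2): +0.0005665869.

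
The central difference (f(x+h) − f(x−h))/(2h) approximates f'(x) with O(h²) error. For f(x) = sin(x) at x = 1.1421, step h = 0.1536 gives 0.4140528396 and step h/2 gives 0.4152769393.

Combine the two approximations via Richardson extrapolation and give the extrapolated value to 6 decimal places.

r = 2: numerator weight 4, denominator 3.
4×0.4152769393 = 1.6611077572; subtract 0.4140528396 → 1.2470549176
Divide by 2^2 − 1 = 3.
R = 1.2470549176/3 = 0.4156849725
Shift from A(h/2): +0.0004080332.

0.415685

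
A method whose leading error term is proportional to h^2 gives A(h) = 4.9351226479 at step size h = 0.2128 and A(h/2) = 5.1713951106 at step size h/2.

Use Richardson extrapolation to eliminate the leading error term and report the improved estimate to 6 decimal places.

5.250153

Order 2 gives 2^r = 4 and 2^r − 1 = 3.
Difference of the inputs: 5.1713951106 − 4.9351226479 = 0.2362724627
Divide by 2^2 − 1 = 3: 0.2362724627/3 = 0.0787574876
R = A(h/2) + (A(h/2) − A(h))/3 = 5.1713951106 + 0.0787574876 = 5.2501525982
Shift from A(h/2): +0.0787574876.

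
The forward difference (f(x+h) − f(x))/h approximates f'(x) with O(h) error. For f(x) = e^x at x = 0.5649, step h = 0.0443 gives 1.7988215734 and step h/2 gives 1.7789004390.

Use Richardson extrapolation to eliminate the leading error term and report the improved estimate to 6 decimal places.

1.758979

Error is O(h^1); halving h shrinks it by 2^1 = 2.
Top: 2(1.7789004390) − (1.7988215734) = 1.7589793046
Divide by 2^1 − 1 = 1.
R = 1.7589793046/1 = 1.7589793046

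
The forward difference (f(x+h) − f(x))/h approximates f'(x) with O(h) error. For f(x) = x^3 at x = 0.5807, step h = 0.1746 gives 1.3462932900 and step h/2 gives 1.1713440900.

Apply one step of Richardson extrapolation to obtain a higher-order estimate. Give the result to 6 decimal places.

Leading term ∝ h^1; use weight 2 = 2^1.
Weighted: 2.3426881800 − 1.3462932900 = 0.9963948900
Denominator 2 − 1 = 1.
Result: 0.9963948900
Gap between inputs: 1.749e-01; correction applied: −0.1749492000.

0.996395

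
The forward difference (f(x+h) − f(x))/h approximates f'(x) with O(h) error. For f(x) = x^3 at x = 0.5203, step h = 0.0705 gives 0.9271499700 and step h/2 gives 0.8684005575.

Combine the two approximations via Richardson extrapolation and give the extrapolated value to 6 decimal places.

Order 1 gives 2^r = 2 and 2^r − 1 = 1.
2×0.8684005575 − 0.9271499700 = 0.8096511450
Denominator 2 − 1 = 1.
R = 0.8096511450/1 = 0.8096511450

0.809651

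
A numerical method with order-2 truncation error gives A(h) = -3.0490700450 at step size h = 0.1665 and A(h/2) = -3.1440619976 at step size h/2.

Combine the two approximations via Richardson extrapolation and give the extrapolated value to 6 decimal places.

-3.175726

With r = 2 the leading error scales as h^2, so the weight is 2^2 = 4.
4×(-3.1440619976) = -12.5762479904; subtract (-3.0490700450) → -9.5271779454
Denominator 4 − 1 = 3.
R = (-9.5271779454)/3 = -3.1757259818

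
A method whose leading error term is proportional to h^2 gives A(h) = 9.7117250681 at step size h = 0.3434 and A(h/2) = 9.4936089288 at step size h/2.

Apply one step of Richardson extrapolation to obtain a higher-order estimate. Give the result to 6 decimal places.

r = 2, so 2^r = 4.
Top: 4(9.4936089288) − (9.7117250681) = 28.2627106471
(4×9.4936089288 − 9.7117250681)/(4 − 1) = 9.4209035490
Shift from A(h/2): −0.0727053798.

9.420904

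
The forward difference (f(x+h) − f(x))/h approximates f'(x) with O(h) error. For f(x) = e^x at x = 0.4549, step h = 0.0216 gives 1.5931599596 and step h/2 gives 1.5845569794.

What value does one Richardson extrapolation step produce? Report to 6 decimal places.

1.575954

Order 1 gives 2^r = 2 and 2^r − 1 = 1.
2^1*A(h/2) = 3.1691139588; minus A(h) gives 1.5759539992.
Divide by 2^1 − 1 = 1.
(2*1.5845569794 − 1.5931599596)/(2 − 1) = 1.5759539992
Gap between inputs: 8.603e-03; correction applied: −0.0086029802.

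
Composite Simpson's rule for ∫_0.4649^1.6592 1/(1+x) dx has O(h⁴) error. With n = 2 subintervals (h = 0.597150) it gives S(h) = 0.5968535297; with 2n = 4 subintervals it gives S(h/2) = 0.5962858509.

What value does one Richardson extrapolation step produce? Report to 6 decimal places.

0.596248

The method has order 4: 2^4 = 16.
A(h/2) − A(h) = 0.5962858509 − 0.5968535297 = -0.0005676788
Divide by 2^4 − 1 = 15: (-0.0005676788)/15 = -0.0000378453
R = A(h/2) + (A(h/2) − A(h))/15 = 0.5962858509 − 0.0000378453 = 0.5962480056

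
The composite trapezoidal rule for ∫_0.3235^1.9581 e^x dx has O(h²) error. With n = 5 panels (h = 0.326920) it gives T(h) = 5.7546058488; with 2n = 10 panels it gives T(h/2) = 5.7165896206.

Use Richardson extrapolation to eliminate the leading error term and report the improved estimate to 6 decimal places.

5.703918

Order 2 gives 2^r = 4 and 2^r − 1 = 3.
4 × 5.7165896206 = 22.8663584824; subtract 5.7546058488 → 17.1117526336
Divide by 2^2 − 1 = 3.
Extrapolated: 17.1117526336 / 3 = 5.7039175445
Gap between inputs: 3.802e-02; correction applied: −0.0126720761.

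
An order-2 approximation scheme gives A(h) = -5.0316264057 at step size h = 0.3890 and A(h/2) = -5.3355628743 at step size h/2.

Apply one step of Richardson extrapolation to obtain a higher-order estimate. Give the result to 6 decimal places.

-5.436875

Order 2 gives 2^r = 4 and 2^r − 1 = 3.
4 × (-5.3355628743) = -21.3422514972; (-21.3422514972) − (-5.0316264057) = -16.3106250915
(4 × (-5.3355628743) − (-5.0316264057))/(4 − 1) = -5.4368750305
Correction |R − A(h/2)| = 1.013e-01; gap |A(h/2) − A(h)| = 3.039e-01.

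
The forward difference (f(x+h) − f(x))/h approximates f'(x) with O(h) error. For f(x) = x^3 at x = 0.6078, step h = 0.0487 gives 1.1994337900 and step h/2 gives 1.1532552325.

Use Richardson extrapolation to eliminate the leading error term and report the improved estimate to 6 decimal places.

The method has order 1: 2^1 = 2.
A(h/2) − A(h) = 1.1532552325 − 1.1994337900 = -0.0461785575
Divide by 2^1 − 1 = 1: (-0.0461785575)/1 = -0.0461785575
R = A(h/2) + (A(h/2) − A(h))/1 = 1.1532552325 − 0.0461785575 = 1.1070766750
Gap between inputs: 4.618e-02; correction applied: −0.0461785575.

1.107077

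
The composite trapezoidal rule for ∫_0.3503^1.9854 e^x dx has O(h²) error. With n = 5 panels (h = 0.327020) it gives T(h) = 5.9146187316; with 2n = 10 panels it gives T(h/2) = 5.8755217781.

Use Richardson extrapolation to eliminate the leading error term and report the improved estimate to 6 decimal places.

5.862489

Method order is 2; weight 2^2 = 4.
2^2 × A(h/2) = 23.5020871124; minus A(h) gives 17.5874683808.
Divide by 2^2 − 1 = 3.
17.5874683808 ÷ 3 = 5.8624894603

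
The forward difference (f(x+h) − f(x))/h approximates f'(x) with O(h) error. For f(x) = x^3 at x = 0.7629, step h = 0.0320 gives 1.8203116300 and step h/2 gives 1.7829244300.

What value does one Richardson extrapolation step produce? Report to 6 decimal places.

r = 1: numerator weight 2, denominator 1.
2*1.7829244300 − 1.8203116300 = 1.7455372300
R = 1.7455372300/1 = 1.7455372300
Shift from A(h/2): −0.0373872000.

1.745537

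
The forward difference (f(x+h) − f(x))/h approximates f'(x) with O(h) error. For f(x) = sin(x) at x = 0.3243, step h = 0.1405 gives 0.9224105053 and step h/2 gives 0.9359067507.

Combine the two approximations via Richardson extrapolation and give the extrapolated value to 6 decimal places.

0.949403

Error is O(h^1); halving h shrinks it by 2^1 = 2.
2^1·A(h/2) = 1.8718135014; minus A(h) gives 0.9494029961.
Extrapolated: 0.9494029961 / 1 = 0.9494029961
Shift from A(h/2): +0.0134962454.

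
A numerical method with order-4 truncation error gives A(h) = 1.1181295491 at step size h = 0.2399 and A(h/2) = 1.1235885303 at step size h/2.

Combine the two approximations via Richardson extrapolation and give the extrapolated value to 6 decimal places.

1.123952

Error is O(h^4); halving h shrinks it by 2^4 = 16.
Numerator 16 × A(h/2) − A(h) = 16 × 1.1235885303 − 1.1181295491 = 16.8592869357
Extrapolated: 16.8592869357 / 15 = 1.1239524624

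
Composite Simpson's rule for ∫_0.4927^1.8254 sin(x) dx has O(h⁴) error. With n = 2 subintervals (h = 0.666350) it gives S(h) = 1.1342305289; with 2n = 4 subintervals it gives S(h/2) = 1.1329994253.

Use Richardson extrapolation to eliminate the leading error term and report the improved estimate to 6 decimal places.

1.132917

The method has order 4: 2^4 = 16.
2^4·A(h/2) = 18.1279908048; minus A(h) gives 16.9937602759.
Denominator 16 − 1 = 15.
16.9937602759 ÷ 15 = 1.1329173517
Correction |R − A(h/2)| = 8.207e-05; gap |A(h/2) − A(h)| = 1.231e-03.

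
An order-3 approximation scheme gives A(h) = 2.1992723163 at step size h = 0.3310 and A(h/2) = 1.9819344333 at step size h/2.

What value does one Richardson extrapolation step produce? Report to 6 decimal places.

1.950886

r = 3: numerator weight 8, denominator 7.
2^3*A(h/2) = 15.8554754664; minus A(h) gives 13.6562031501.
Denominator 8 − 1 = 7.
Extrapolated: 13.6562031501 / 7 = 1.9508861643
Correction |R − A(h/2)| = 3.105e-02; gap |A(h/2) − A(h)| = 2.173e-01.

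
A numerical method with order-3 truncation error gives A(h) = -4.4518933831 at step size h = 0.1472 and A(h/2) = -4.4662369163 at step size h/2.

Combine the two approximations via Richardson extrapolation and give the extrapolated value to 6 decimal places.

-4.468286

Order 3 gives 2^r = 8 and 2^r − 1 = 7.
8·(-4.4662369163) − (-4.4518933831) = -31.2780019473
Divide by 2^3 − 1 = 7.
(-31.2780019473) ÷ 7 = -4.4682859925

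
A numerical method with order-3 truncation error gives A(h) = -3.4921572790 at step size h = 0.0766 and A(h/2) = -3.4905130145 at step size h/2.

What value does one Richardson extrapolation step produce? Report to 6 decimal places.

r = 3: numerator weight 8, denominator 7.
8 × (-3.4905130145) = -27.9241041160; (-27.9241041160) − (-3.4921572790) = -24.4319468370
R = (-24.4319468370)/7 = -3.4902781196

-3.490278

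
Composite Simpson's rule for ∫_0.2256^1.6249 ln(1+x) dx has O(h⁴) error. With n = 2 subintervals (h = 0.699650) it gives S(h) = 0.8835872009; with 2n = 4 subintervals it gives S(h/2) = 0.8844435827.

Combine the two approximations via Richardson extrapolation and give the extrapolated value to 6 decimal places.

0.884501

Order 4 gives 2^r = 16 and 2^r − 1 = 15.
A(h/2) − A(h) = 0.8844435827 − 0.8835872009 = 0.0008563818
Divide by 2^4 − 1 = 15: 0.0008563818/15 = 0.0000570921
R = A(h/2) + (A(h/2) − A(h))/15 = 0.8844435827 + 0.0000570921 = 0.8845006748
Shift from A(h/2): +0.0000570921.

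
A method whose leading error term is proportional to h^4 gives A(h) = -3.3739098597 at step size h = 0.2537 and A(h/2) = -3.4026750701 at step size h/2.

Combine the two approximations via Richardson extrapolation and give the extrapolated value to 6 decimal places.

With r = 4 the leading error scales as h^4, so the weight is 2^4 = 16.
16·(-3.4026750701) = -54.4428011216; subtract (-3.3739098597) → -51.0688912619
Divide by 2^4 − 1 = 15.
So the Richardson estimate is -3.4045927508.
Shift from A(h/2): −0.0019176807.

-3.404593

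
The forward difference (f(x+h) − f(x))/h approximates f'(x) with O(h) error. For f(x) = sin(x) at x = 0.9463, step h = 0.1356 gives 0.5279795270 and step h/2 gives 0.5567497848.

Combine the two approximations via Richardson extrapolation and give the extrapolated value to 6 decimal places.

Method order is 1; weight 2^1 = 2.
2 × 0.5567497848 = 1.1134995696; subtract 0.5279795270 → 0.5855200426
0.5855200426 ÷ 1 = 0.5855200426

0.585520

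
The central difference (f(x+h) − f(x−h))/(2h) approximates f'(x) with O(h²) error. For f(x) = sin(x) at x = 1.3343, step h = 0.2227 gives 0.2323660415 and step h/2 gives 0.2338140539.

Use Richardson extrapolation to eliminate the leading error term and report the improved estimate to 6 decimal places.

Error is O(h^2); halving h shrinks it by 2^2 = 4.
A(h/2) − A(h) = 0.2338140539 − 0.2323660415 = 0.0014480124
Divide by 2^2 − 1 = 3: 0.0014480124/3 = 0.0004826708
R = A(h/2) + (A(h/2) − A(h))/3 = 0.2338140539 + 0.0004826708 = 0.2342967247

0.234297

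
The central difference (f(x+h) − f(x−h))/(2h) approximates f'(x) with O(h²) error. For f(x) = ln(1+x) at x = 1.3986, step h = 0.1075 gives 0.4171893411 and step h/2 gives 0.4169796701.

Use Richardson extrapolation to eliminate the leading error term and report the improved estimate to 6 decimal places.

0.416910

With r = 2 the leading error scales as h^2, so the weight is 2^2 = 4.
4 × 0.4169796701 = 1.6679186804; 1.6679186804 − 0.4171893411 = 1.2507293393
Extrapolated: 1.2507293393 / 3 = 0.4169097798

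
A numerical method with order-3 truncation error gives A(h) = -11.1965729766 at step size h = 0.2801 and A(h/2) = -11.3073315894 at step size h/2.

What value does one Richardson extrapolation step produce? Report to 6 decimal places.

Error is O(h^3); halving h shrinks it by 2^3 = 8.
8·(-11.3073315894) = -90.4586527152; (-90.4586527152) − (-11.1965729766) = -79.2620797386
Denominator 8 − 1 = 7.
(8·(-11.3073315894) − (-11.1965729766))/(8 − 1) = -11.3231542484
Gap between inputs: 1.108e-01; correction applied: −0.0158226590.

-11.323154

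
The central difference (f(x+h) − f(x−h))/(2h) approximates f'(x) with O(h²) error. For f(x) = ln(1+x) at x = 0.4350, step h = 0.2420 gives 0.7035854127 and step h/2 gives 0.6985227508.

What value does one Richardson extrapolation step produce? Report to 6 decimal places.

With r = 2 the leading error scales as h^2, so the weight is 2^2 = 4.
4 × 0.6985227508 = 2.7940910032; subtract 0.7035854127 → 2.0905055905
Divide by 2^2 − 1 = 3.
R = 2.0905055905/3 = 0.6968351968
Gap between inputs: 5.063e-03; correction applied: −0.0016875540.

0.696835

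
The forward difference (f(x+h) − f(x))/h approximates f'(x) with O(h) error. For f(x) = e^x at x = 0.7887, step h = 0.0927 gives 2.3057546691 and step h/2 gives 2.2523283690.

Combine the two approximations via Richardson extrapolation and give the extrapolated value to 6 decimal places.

2.198902

The method has order 1: 2^1 = 2.
Weighted: 4.5046567380 − 2.3057546691 = 2.1989020689
R = 2.1989020689/1 = 2.1989020689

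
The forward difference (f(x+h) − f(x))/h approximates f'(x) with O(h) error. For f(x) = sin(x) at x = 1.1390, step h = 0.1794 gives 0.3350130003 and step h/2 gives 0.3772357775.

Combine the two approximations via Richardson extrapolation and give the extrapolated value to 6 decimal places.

Error is O(h^1); halving h shrinks it by 2^1 = 2.
2^1*A(h/2) = 0.7544715550; minus A(h) gives 0.4194585547.
Divide by 2^1 − 1 = 1.
R = 0.4194585547/1 = 0.4194585547
Correction |R − A(h/2)| = 4.222e-02; gap |A(h/2) − A(h)| = 4.222e-02.

0.419459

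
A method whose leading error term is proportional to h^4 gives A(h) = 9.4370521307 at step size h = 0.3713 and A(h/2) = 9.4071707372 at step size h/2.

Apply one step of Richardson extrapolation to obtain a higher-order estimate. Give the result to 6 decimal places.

9.405179

Leading term ∝ h^4; use weight 16 = 2^4.
16·9.4071707372 = 150.5147317952; subtract 9.4370521307 → 141.0776796645
Divide by 2^4 − 1 = 15.
141.0776796645 ÷ 15 = 9.4051786443
Gap between inputs: 2.988e-02; correction applied: −0.0019920929.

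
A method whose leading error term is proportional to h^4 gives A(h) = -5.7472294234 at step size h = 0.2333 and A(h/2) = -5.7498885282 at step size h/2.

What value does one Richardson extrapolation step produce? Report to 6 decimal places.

r = 4, so 2^r = 16.
2^4·A(h/2) = -91.9982164512; minus A(h) gives -86.2509870278.
Extrapolated: (-86.2509870278) / 15 = -5.7500658019

-5.750066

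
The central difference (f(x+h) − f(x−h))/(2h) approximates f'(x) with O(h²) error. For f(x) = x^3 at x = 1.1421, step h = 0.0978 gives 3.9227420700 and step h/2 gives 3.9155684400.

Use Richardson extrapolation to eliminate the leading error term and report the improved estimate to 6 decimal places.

r = 2: numerator weight 4, denominator 3.
4·3.9155684400 = 15.6622737600; 15.6622737600 − 3.9227420700 = 11.7395316900
Denominator 4 − 1 = 3.
R = 11.7395316900/3 = 3.9131772300
Shift from A(h/2): −0.0023912100.

3.913177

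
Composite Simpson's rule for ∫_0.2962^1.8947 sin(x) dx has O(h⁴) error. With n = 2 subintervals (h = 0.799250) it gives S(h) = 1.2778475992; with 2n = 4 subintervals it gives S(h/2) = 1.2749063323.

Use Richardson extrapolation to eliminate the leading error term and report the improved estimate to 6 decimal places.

Error is O(h^4); halving h shrinks it by 2^4 = 16.
Numerator 16×A(h/2) − A(h) = 16×1.2749063323 − 1.2778475992 = 19.1206537176
Extrapolated: 19.1206537176 / 15 = 1.2747102478

1.274710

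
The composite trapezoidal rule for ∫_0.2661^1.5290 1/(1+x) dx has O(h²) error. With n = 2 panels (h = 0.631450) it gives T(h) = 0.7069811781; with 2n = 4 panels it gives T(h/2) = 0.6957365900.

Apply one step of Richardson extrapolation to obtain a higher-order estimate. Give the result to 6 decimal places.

0.691988

r = 2, so 2^r = 4.
Numerator 4×A(h/2) − A(h) = 4×0.6957365900 − 0.7069811781 = 2.0759651819
R = 2.0759651819/3 = 0.6919883940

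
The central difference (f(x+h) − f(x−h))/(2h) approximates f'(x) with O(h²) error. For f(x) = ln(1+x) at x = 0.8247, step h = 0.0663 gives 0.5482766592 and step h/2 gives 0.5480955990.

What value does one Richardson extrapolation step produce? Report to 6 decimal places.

0.548035

Leading term ∝ h^2; use weight 4 = 2^2.
4·0.5480955990 = 2.1923823960; 2.1923823960 − 0.5482766592 = 1.6441057368
Extrapolated: 1.6441057368 / 3 = 0.5480352456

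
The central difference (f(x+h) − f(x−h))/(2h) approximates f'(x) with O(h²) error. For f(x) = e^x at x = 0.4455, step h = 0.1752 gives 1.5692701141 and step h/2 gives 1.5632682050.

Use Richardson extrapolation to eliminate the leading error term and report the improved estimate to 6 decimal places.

r = 2, so 2^r = 4.
Numerator 4×A(h/2) − A(h) = 4×1.5632682050 − 1.5692701141 = 4.6838027059
R = 4.6838027059/3 = 1.5612675686

1.561268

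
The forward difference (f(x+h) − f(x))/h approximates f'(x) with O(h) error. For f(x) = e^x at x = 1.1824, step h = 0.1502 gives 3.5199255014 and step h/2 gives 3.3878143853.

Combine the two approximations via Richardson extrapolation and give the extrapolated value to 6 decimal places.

The method has order 1: 2^1 = 2.
Top: 2(3.3878143853) − (3.5199255014) = 3.2557032692
Denominator 2 − 1 = 1.
3.2557032692 ÷ 1 = 3.2557032692

3.255703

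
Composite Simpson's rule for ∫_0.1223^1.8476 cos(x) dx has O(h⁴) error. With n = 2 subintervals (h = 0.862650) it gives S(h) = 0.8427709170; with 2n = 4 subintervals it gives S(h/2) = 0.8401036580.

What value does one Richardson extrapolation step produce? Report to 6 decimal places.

0.839926

Order 4 gives 2^r = 16 and 2^r − 1 = 15.
16×0.8401036580 = 13.4416585280; subtract 0.8427709170 → 12.5988876110
Extrapolated: 12.5988876110 / 15 = 0.8399258407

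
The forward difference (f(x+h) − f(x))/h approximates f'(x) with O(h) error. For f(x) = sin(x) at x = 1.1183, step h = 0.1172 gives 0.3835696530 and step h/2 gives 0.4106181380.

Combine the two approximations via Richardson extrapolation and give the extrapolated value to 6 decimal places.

The method has order 1: 2^1 = 2.
2*0.4106181380 = 0.8212362760; 0.8212362760 − 0.3835696530 = 0.4376666230
Divide by 2^1 − 1 = 1.
Extrapolated: 0.4376666230 / 1 = 0.4376666230

0.437667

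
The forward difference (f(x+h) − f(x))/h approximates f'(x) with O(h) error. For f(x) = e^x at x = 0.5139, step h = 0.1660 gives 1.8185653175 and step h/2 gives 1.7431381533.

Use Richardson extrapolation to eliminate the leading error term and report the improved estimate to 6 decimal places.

1.667711

The method has order 1: 2^1 = 2.
2·1.7431381533 = 3.4862763066; 3.4862763066 − 1.8185653175 = 1.6677109891
Extrapolated: 1.6677109891 / 1 = 1.6677109891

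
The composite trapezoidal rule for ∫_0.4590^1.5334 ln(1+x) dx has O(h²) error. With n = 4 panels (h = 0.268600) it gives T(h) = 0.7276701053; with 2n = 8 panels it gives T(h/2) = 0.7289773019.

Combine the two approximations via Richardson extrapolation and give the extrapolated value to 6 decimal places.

r = 2, so 2^r = 4.
4·0.7289773019 = 2.9159092076; subtract 0.7276701053 → 2.1882391023
2.1882391023 ÷ 3 = 0.7294130341
Correction |R − A(h/2)| = 4.357e-04; gap |A(h/2) − A(h)| = 1.307e-03.

0.729413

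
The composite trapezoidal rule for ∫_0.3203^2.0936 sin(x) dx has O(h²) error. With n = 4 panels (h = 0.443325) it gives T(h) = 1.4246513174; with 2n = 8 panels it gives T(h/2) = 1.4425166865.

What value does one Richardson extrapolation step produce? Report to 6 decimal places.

1.448472

The method has order 2: 2^2 = 4.
Difference of the inputs: 1.4425166865 − 1.4246513174 = 0.0178653691
Divide by 2^2 − 1 = 3: 0.0178653691/3 = 0.0059551230
R = A(h/2) + (A(h/2) − A(h))/3 = 1.4425166865 + 0.0059551230 = 1.4484718095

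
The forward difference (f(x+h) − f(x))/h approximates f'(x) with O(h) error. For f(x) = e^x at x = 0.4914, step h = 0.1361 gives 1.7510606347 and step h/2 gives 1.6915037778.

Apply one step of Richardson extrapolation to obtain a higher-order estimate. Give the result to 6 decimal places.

Order 1 gives 2^r = 2 and 2^r − 1 = 1.
Top: 2(1.6915037778) − (1.7510606347) = 1.6319469209
Denominator 2 − 1 = 1.
R = 1.6319469209/1 = 1.6319469209
Correction |R − A(h/2)| = 5.956e-02; gap |A(h/2) − A(h)| = 5.956e-02.

1.631947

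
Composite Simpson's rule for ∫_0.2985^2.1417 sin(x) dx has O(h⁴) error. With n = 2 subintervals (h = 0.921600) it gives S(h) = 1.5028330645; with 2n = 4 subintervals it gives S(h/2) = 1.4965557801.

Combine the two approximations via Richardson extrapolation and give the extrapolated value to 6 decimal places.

1.496137

With r = 4 the leading error scales as h^4, so the weight is 2^4 = 16.
Numerator 16×A(h/2) − A(h) = 16×1.4965557801 − 1.5028330645 = 22.4420594171
Denominator 16 − 1 = 15.
So the Richardson estimate is 1.4961372945.
Correction |R − A(h/2)| = 4.185e-04; gap |A(h/2) − A(h)| = 6.277e-03.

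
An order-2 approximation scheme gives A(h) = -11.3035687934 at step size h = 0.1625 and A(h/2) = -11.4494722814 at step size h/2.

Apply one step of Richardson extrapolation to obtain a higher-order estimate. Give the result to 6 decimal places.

-11.498107

With r = 2 the leading error scales as h^2, so the weight is 2^2 = 4.
Weighted: (-45.7978891256) − (-11.3035687934) = -34.4943203322
R = (-34.4943203322)/3 = -11.4981067774
Gap between inputs: 1.459e-01; correction applied: −0.0486344960.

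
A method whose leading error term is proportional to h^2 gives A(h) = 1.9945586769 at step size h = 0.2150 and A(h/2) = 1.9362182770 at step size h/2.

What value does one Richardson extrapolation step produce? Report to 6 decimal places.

r = 2: numerator weight 4, denominator 3.
4·1.9362182770 = 7.7448731080; subtract 1.9945586769 → 5.7503144311
Divide by 2^2 − 1 = 3.
Extrapolated: 5.7503144311 / 3 = 1.9167714770

1.916771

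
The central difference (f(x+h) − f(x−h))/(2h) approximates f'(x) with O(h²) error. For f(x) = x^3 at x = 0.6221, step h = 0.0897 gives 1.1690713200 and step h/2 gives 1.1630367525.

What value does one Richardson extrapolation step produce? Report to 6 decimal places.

Order 2 gives 2^r = 4 and 2^r − 1 = 3.
Difference of the inputs: 1.1630367525 − 1.1690713200 = -0.0060345675
Divide by 2^2 − 1 = 3: (-0.0060345675)/3 = -0.0020115225
R = 1.1630367525 − 0.0020115225 = 1.1610252300
Gap between inputs: 6.035e-03; correction applied: −0.0020115225.

1.161025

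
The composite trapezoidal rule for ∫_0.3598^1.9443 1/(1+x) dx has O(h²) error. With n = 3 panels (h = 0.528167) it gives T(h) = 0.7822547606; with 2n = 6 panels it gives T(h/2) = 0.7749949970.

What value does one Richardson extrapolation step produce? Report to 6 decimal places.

0.772575

Error is O(h^2); halving h shrinks it by 2^2 = 4.
4*0.7749949970 − 0.7822547606 = 2.3177252274
R = 2.3177252274/3 = 0.7725750758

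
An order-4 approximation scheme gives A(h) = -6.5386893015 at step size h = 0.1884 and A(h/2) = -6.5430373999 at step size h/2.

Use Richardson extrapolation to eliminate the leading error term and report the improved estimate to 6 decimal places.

-6.543327

Method order is 4; weight 2^4 = 16.
16 × (-6.5430373999) = -104.6885983984; subtract (-6.5386893015) → -98.1499090969
R = (-98.1499090969)/15 = -6.5433272731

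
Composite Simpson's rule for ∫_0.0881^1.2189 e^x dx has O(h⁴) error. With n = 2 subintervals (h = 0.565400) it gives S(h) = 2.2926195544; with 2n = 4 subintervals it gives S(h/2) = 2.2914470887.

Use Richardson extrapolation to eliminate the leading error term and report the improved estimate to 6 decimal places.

The method has order 4: 2^4 = 16.
2^4 × A(h/2) = 36.6631534192; minus A(h) gives 34.3705338648.
Divide by 2^4 − 1 = 15.
Result: 2.2913689243
Shift from A(h/2): −0.0000781644.

2.291369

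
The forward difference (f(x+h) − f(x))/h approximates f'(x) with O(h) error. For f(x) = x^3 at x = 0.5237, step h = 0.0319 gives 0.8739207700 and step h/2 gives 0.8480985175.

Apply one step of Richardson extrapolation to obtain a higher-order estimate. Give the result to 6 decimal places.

0.822276

r = 1, so 2^r = 2.
Weighted: 1.6961970350 − 0.8739207700 = 0.8222762650
Denominator 2 − 1 = 1.
(2·0.8480985175 − 0.8739207700)/(2 − 1) = 0.8222762650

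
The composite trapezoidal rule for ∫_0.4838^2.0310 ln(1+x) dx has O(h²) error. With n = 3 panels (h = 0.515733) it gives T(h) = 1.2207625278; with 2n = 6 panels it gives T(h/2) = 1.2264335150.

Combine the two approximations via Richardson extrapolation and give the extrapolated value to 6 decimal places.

Error is O(h^2); halving h shrinks it by 2^2 = 4.
4×1.2264335150 = 4.9057340600; subtract 1.2207625278 → 3.6849715322
Denominator 4 − 1 = 3.
R = 3.6849715322/3 = 1.2283238441
Shift from A(h/2): +0.0018903291.

1.228324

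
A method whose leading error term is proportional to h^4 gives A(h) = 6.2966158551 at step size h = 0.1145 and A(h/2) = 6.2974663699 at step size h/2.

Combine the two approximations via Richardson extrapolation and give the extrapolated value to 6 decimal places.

Error is O(h^4); halving h shrinks it by 2^4 = 16.
2^4×A(h/2) = 100.7594619184; minus A(h) gives 94.4628460633.
(16×6.2974663699 − 6.2966158551)/(16 − 1) = 6.2975230709
Gap between inputs: 8.505e-04; correction applied: +0.0000567010.

6.297523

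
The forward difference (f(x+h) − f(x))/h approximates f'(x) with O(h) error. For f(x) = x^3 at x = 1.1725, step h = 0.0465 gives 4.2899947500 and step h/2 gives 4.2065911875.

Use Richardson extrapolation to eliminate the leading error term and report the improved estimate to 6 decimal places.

r = 1: numerator weight 2, denominator 1.
Weighted: 8.4131823750 − 4.2899947500 = 4.1231876250
Divide by 2^1 − 1 = 1.
Extrapolated: 4.1231876250 / 1 = 4.1231876250
Correction |R − A(h/2)| = 8.340e-02; gap |A(h/2) − A(h)| = 8.340e-02.

4.123188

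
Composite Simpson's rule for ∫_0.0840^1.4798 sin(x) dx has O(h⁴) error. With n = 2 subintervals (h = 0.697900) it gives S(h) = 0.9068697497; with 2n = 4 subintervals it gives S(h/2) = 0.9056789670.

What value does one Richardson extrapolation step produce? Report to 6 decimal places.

r = 4, so 2^r = 16.
Numerator 16*A(h/2) − A(h) = 16*0.9056789670 − 0.9068697497 = 13.5839937223
(16*0.9056789670 − 0.9068697497)/(16 − 1) = 0.9055995815

0.905600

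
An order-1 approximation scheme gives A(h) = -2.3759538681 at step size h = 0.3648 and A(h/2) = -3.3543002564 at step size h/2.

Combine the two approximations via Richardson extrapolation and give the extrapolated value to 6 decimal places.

-4.332647

r = 1: numerator weight 2, denominator 1.
Difference of the inputs: -3.3543002564 − (-2.3759538681) = -0.9783463883
Correction (A(h/2) − A(h))/(2 − 1) = (-0.9783463883)/1 = -0.9783463883
R = A(h/2) + (A(h/2) − A(h))/1 = -3.3543002564 − 0.9783463883 = -4.3326466447
Correction |R − A(h/2)| = 9.783e-01; gap |A(h/2) − A(h)| = 9.783e-01.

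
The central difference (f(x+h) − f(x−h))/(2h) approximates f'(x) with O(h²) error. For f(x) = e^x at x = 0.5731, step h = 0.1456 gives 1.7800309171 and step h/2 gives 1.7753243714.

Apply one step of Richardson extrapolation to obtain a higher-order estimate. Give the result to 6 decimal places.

Method order is 2; weight 2^2 = 4.
4×1.7753243714 − 1.7800309171 = 5.3212665685
Denominator 4 − 1 = 3.
Extrapolated: 5.3212665685 / 3 = 1.7737555228

1.773756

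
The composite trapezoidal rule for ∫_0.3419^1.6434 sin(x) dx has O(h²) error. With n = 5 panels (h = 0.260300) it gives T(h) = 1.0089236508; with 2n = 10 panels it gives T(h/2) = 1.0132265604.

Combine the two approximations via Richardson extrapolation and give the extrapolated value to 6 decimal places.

Method order is 2; weight 2^2 = 4.
4·1.0132265604 = 4.0529062416; subtract 1.0089236508 → 3.0439825908
Divide by 2^2 − 1 = 3.
3.0439825908 ÷ 3 = 1.0146608636
Gap between inputs: 4.303e-03; correction applied: +0.0014343032.

1.014661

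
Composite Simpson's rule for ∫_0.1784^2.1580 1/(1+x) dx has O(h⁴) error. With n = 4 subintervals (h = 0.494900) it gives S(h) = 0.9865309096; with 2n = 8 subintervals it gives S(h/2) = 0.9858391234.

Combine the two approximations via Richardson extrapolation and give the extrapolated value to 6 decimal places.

0.985793

Leading term ∝ h^4; use weight 16 = 2^4.
A(h/2) − A(h) = 0.9858391234 − 0.9865309096 = -0.0006917862
Correction (A(h/2) − A(h))/(16 − 1) = (-0.0006917862)/15 = -0.0000461191
R = 0.9858391234 − 0.0000461191 = 0.9857930043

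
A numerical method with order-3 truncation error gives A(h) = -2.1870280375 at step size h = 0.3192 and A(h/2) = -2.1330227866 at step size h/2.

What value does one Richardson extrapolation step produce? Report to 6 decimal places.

-2.125308

r = 3: numerator weight 8, denominator 7.
2^3·A(h/2) = -17.0641822928; minus A(h) gives -14.8771542553.
Extrapolated: (-14.8771542553) / 7 = -2.1253077508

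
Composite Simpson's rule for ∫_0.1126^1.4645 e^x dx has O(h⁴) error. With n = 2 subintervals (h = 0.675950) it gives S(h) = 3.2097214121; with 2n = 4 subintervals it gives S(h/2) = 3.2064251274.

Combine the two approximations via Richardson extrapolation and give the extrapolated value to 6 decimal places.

3.206205

With r = 4 the leading error scales as h^4, so the weight is 2^4 = 16.
16·3.2064251274 = 51.3028020384; subtract 3.2097214121 → 48.0930806263
Denominator 16 − 1 = 15.
Extrapolated: 48.0930806263 / 15 = 3.2062053751
Correction |R − A(h/2)| = 2.198e-04; gap |A(h/2) − A(h)| = 3.296e-03.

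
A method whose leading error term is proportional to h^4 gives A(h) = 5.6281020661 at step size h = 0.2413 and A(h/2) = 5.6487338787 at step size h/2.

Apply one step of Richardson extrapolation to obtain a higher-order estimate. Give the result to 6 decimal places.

5.650109

r = 4: numerator weight 16, denominator 15.
Weighted: 90.3797420592 − 5.6281020661 = 84.7516399931
Extrapolated: 84.7516399931 / 15 = 5.6501093329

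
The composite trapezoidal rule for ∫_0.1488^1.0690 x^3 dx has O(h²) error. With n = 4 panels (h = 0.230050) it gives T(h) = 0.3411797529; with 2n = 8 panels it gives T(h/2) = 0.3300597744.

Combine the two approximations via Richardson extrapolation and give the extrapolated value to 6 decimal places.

The method has order 2: 2^2 = 4.
A(h/2) − A(h) = 0.3300597744 − 0.3411797529 = -0.0111199785
Correction (A(h/2) − A(h))/(4 − 1) = (-0.0111199785)/3 = -0.0037066595
R = A(h/2) + (A(h/2) − A(h))/3 = 0.3300597744 − 0.0037066595 = 0.3263531149
Correction |R − A(h/2)| = 3.707e-03; gap |A(h/2) − A(h)| = 1.112e-02.

0.326353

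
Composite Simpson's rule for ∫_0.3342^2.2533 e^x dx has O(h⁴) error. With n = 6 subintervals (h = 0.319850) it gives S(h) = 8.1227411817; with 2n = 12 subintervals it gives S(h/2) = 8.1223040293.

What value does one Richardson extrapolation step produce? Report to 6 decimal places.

8.122275

With r = 4 the leading error scales as h^4, so the weight is 2^4 = 16.
16×8.1223040293 − 8.1227411817 = 121.8341232871
Denominator 16 − 1 = 15.
R = 121.8341232871/15 = 8.1222748858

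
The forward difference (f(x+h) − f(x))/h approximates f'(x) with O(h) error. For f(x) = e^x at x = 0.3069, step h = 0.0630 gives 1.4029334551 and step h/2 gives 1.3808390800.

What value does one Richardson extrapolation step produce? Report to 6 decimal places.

1.358745

Error is O(h^1); halving h shrinks it by 2^1 = 2.
2 × 1.3808390800 − 1.4029334551 = 1.3587447049
Denominator 2 − 1 = 1.
1.3587447049 ÷ 1 = 1.3587447049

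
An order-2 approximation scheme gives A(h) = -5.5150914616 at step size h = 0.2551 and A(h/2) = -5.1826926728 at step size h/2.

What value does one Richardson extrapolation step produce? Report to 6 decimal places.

With r = 2 the leading error scales as h^2, so the weight is 2^2 = 4.
4×(-5.1826926728) = -20.7307706912; subtract (-5.5150914616) → -15.2156792296
Denominator 4 − 1 = 3.
So the Richardson estimate is -5.0718930765.
Gap between inputs: 3.324e-01; correction applied: +0.1107995963.

-5.071893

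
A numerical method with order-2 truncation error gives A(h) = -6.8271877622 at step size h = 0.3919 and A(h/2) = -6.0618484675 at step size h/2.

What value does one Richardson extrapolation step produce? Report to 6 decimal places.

-5.806735

Leading term ∝ h^2; use weight 4 = 2^2.
Numerator 4·A(h/2) − A(h) = 4·(-6.0618484675) − (-6.8271877622) = -17.4202061078
(-17.4202061078) ÷ 3 = -5.8067353693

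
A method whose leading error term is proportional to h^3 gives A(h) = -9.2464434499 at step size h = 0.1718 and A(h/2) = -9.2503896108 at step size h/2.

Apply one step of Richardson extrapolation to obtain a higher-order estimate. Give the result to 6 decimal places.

-9.250953

r = 3: numerator weight 8, denominator 7.
2^3×A(h/2) = -74.0031168864; minus A(h) gives -64.7566734365.
Denominator 8 − 1 = 7.
Extrapolated: (-64.7566734365) / 7 = -9.2509533481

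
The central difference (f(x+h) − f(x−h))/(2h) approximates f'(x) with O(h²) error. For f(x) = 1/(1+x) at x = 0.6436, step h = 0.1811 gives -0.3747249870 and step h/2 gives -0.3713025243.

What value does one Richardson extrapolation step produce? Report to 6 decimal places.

The method has order 2: 2^2 = 4.
A(h/2) − A(h) = -0.3713025243 − (-0.3747249870) = 0.0034224627
Divide by 2^2 − 1 = 3: 0.0034224627/3 = 0.0011408209
R = A(h/2) + (A(h/2) − A(h))/3 = -0.3713025243 + 0.0011408209 = -0.3701617034

-0.370162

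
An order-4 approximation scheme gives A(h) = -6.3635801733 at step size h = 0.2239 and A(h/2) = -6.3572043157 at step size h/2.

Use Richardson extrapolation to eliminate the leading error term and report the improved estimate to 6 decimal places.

-6.356779

With r = 4 the leading error scales as h^4, so the weight is 2^4 = 16.
Weighted: (-101.7152690512) − (-6.3635801733) = -95.3516888779
Divide by 2^4 − 1 = 15.
So the Richardson estimate is -6.3567792585.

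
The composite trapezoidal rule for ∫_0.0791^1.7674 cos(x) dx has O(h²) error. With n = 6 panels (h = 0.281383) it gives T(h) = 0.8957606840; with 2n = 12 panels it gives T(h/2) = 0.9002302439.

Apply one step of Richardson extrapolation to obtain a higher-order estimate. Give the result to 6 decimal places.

Method order is 2; weight 2^2 = 4.
A(h/2) − A(h) = 0.9002302439 − 0.8957606840 = 0.0044695599
Divide by 2^2 − 1 = 3: 0.0044695599/3 = 0.0014898533
R = 0.9002302439 + 0.0014898533 = 0.9017200972
Correction |R − A(h/2)| = 1.490e-03; gap |A(h/2) − A(h)| = 4.470e-03.

0.901720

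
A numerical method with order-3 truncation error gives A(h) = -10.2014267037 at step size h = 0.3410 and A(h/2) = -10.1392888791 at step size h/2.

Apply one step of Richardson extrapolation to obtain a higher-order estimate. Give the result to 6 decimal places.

-10.130412

Leading term ∝ h^3; use weight 8 = 2^3.
Weighted: (-81.1143110328) − (-10.2014267037) = -70.9128843291
(8×(-10.1392888791) − (-10.2014267037))/(8 − 1) = -10.1304120470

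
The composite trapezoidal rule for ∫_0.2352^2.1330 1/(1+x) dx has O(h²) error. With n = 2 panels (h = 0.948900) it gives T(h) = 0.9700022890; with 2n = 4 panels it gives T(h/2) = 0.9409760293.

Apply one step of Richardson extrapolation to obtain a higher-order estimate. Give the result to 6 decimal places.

0.931301

The method has order 2: 2^2 = 4.
4·0.9409760293 = 3.7639041172; 3.7639041172 − 0.9700022890 = 2.7939018282
Extrapolated: 2.7939018282 / 3 = 0.9313006094
Shift from A(h/2): −0.0096754199.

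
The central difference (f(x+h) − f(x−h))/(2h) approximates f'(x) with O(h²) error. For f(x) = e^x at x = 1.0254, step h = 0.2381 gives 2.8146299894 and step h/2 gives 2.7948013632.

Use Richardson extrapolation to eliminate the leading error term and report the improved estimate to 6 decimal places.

2.788192

The method has order 2: 2^2 = 4.
Difference of the inputs: 2.7948013632 − 2.8146299894 = -0.0198286262
Divide by 2^2 − 1 = 3: (-0.0198286262)/3 = -0.0066095421
R = 2.7948013632 − 0.0066095421 = 2.7881918211
Correction |R − A(h/2)| = 6.610e-03; gap |A(h/2) − A(h)| = 1.983e-02.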